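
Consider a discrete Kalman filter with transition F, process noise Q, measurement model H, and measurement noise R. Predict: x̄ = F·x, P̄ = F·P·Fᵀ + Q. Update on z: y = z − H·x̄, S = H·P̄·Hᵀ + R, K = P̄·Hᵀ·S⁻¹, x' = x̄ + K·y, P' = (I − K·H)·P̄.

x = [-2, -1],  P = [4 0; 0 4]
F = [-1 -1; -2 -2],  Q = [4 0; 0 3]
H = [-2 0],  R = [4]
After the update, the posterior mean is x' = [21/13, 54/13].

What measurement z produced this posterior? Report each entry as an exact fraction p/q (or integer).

z = [-3]

x̄ = F·x = [3, 6]
P̄ = F·P·Fᵀ + Q = [12 16; 16 35]
S = H·P̄·Hᵀ + R = [52]
K = P̄·Hᵀ·S⁻¹ = [-6/13; -8/13]
x' − x̄ = [-18/13, -24/13] = K·y
y = (KᵀK)⁻¹·Kᵀ·(x' − x̄) = [3]
z = y + H·x̄ = [3] + [-6] = [-3]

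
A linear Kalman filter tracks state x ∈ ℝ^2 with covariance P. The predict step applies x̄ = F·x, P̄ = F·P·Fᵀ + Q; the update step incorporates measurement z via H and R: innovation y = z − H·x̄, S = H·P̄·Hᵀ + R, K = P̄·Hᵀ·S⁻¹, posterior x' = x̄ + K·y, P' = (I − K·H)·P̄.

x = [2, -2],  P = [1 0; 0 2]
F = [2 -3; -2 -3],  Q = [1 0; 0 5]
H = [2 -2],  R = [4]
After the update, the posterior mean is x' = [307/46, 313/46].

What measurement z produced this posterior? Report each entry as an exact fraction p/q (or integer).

z = [-1]

x̄ = F·x = [10, 2]
P̄ = F·P·Fᵀ + Q = [23 14; 14 27]
S = H·P̄·Hᵀ + R = [92]
K = P̄·Hᵀ·S⁻¹ = [9/46; -13/46]
x' − x̄ = [-153/46, 221/46] = K·y
y = (KᵀK)⁻¹·Kᵀ·(x' − x̄) = [-17]
z = y + H·x̄ = [-17] + [16] = [-1]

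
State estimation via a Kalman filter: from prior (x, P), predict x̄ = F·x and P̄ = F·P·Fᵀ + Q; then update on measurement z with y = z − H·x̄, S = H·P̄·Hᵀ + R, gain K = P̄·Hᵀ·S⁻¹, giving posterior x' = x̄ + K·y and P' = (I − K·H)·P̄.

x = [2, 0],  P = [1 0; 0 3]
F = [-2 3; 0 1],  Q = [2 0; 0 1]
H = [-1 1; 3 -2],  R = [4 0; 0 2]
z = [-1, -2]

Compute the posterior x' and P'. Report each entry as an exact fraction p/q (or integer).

x̄ = F·x = [-4, 0]
P̄ = F·P·Fᵀ + Q = [33 9; 9 4]
y = z − H·x̄ = [-5, 10]
S = H·P̄·Hᵀ + R = [23 -62; -62 207]
K = P̄·Hᵀ·S⁻¹ = [54/917 375/917; 143/917 127/917]
x' = x̄ + K·y = [-188/917, 555/917]
P' = (I − K·H)·P̄ = [1182/917 1398/917; 1398/917 1970/917]

x' = [-188/917, 555/917]
P' = [1182/917 1398/917; 1398/917 1970/917]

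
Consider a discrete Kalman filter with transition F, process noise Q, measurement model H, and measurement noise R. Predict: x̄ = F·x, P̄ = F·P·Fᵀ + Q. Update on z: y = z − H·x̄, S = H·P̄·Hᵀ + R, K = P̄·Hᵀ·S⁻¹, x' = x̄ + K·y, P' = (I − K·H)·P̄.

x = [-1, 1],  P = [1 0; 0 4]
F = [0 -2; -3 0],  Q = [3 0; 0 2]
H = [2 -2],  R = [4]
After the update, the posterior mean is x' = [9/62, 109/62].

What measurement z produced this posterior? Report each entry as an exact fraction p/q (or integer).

z = [-3]

x̄ = F·x = [-2, 3]
P̄ = F·P·Fᵀ + Q = [19 0; 0 11]
S = H·P̄·Hᵀ + R = [124]
K = P̄·Hᵀ·S⁻¹ = [19/62; -11/62]
x' − x̄ = [133/62, -77/62] = K·y
y = (KᵀK)⁻¹·Kᵀ·(x' − x̄) = [7]
z = y + H·x̄ = [7] + [-10] = [-3]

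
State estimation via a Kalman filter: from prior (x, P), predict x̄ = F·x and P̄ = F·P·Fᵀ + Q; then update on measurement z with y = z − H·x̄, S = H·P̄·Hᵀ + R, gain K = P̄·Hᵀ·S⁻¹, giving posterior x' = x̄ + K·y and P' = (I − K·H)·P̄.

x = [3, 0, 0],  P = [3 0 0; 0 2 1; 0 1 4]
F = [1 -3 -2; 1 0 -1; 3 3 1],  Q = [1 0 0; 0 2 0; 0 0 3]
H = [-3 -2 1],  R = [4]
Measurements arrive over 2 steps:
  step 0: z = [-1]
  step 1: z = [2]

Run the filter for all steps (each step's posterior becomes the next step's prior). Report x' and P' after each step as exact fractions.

step 0: x̄ = F·x = [3, 3, 9]
step 0: P̄ = F·P·Fᵀ + Q = [50 14 -26; 14 9 2; -26 2 58]
step 0: y = z − H·x̄ = [5]
step 0: S = H·P̄·Hᵀ + R = [864]
step 0: K = P̄·Hᵀ·S⁻¹ = [-17/72; -29/432; 11/72]
step 0: x' = x̄ + K·y = [131/72, 1151/432, 703/72]
step 0: P' = (I − K·H)·P̄ = [11/6 11/36 31/6; 11/36 1103/216 391/36; 31/6 391/36 227/6]
step 1: x̄ = F·x = [-3701/144, -143/18, 3343/144]
step 1: P̄ = F·P·Fᵀ + Q = [7391/24 281/3 -5797/24; 281/3 94/3 -223/3; -5797/24 -223/3 4919/24]
step 1: y = z − H·x̄ = [-2741/24]
step 1: S = H·P̄·Hᵀ + R = [11953/2]
step 1: K = P̄·Hᵀ·S⁻¹ = [-5411/23906; -836/11953; 4313/23906]
step 1: x' = x̄ + K·y = [32075/215154, 4664/107577, 561635/215154]
step 1: P' = (I − K·H)·P̄ = [126965/71718 -33904/35859 180347/71718; -33904/35859 75238/35859 38732/35859; 180347/71718 38732/35859 747725/71718]

step 0: x' = [131/72, 1151/432, 703/72], P' = [11/6 11/36 31/6; 11/36 1103/216 391/36; 31/6 391/36 227/6]
step 1: x' = [32075/215154, 4664/107577, 561635/215154], P' = [126965/71718 -33904/35859 180347/71718; -33904/35859 75238/35859 38732/35859; 180347/71718 38732/35859 747725/71718]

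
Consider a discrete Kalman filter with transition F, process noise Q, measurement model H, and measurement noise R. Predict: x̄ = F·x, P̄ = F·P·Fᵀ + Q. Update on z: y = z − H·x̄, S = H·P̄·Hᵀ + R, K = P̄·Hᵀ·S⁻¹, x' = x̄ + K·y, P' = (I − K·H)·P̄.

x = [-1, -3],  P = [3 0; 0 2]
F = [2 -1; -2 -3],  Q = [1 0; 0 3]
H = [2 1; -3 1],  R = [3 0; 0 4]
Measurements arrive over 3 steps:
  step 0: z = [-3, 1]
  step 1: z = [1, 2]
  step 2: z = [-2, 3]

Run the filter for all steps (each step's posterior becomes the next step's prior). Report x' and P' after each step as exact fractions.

step 0: x' = [-53/75, -52/75], P' = [377/1375 43/1375; 43/1375 2237/1375]
step 1: x' = [-1879421/6922203, 11395747/6922203], P' = [592559/2307401 136541/2307401; 136541/2307401 3590651/2307401]
step 2: x' = [-11316943130/10789426029, -3589537055/10789426029], P' = [918586745/3596475343 212255387/3596475343; 212255387/3596475343 5592477773/3596475343]

step 0: x̄ = F·x = [1, 11]
step 0: P̄ = F·P·Fᵀ + Q = [15 -6; -6 33]
step 0: y = z − H·x̄ = [-16, -7]
step 0: S = H·P̄·Hᵀ + R = [72 -51; -51 208]
step 0: K = P̄·Hᵀ·S⁻¹ = [797/4125 -272/1375; 2323/4125 527/1375]
step 0: x' = x̄ + K·y = [-53/75, -52/75]
step 0: P' = (I − K·H)·P̄ = [377/1375 43/1375; 43/1375 2237/1375]
step 1: x̄ = F·x = [-18/25, 262/75]
step 1: P̄ = F·P·Fᵀ + Q = [4948/1375 5031/1375; 5031/1375 26282/1375]
step 1: y = z − H·x̄ = [-79/75, -274/75]
step 1: S = H·P̄·Hᵀ + R = [6393/125 -767/125; -767/125 46128/1375]
step 1: K = P̄·Hᵀ·S⁻¹ = [440553/2307401 -410284/2307401; 1287911/2307401 795257/2307401]
step 1: x' = x̄ + K·y = [-1879421/6922203, 11395747/6922203]
step 1: P' = (I − K·H)·P̄ = [592559/2307401 136541/2307401; 136541/2307401 3590651/2307401]
step 2: x̄ = F·x = [-15154589/6922203, -30428399/6922203]
step 2: P̄ = F·P·Fᵀ + Q = [7722124/2307401 7855553/2307401; 7855553/2307401 43246790/2307401]
step 2: y = z − H·x̄ = [15631057/2307401, 5731241/6922203]
step 2: S = H·P̄·Hᵀ + R = [112479701/2307401 -10941507/2307401; -10941507/2307401 74842192/2307401]
step 2: K = P̄·Hᵀ·S⁻¹ = [683142959/3596475343 -635876212/3596475343; 2005662849/3596475343 1238927903/3596475343]
step 2: x' = x̄ + K·y = [-11316943130/10789426029, -3589537055/10789426029]
step 2: P' = (I − K·H)·P̄ = [918586745/3596475343 212255387/3596475343; 212255387/3596475343 5592477773/3596475343]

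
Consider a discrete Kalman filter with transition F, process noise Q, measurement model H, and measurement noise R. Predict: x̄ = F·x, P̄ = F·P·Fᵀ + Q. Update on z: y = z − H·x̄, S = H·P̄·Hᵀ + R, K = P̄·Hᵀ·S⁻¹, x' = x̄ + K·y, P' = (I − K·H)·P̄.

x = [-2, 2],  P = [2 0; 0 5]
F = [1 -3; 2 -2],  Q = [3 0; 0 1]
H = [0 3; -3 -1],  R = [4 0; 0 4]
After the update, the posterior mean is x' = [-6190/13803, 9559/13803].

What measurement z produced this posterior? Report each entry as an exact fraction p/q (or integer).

x̄ = F·x = [-8, -8]
P̄ = F·P·Fᵀ + Q = [50 34; 34 29]
S = H·P̄·Hᵀ + R = [265 -393; -393 687]
K = P̄·Hᵀ·S⁻¹ = [-373/4601 -4337/13803; 1381/4601 -262/13803]
x' − x̄ = [104234/13803, 119983/13803] = K·y
y = (KᵀK)⁻¹·Kᵀ·(x' − x̄) = [27, -31]
z = y + H·x̄ = [27, -31] + [-24, 32] = [3, 1]

z = [3, 1]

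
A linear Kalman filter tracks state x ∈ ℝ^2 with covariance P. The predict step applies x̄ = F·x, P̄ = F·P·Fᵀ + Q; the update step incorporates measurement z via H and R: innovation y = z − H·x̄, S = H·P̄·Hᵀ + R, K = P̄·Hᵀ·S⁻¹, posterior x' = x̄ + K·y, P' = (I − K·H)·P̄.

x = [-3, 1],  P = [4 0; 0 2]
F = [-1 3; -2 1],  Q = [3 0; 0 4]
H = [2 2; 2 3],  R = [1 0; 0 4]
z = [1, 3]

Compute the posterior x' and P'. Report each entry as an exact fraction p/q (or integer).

x̄ = F·x = [6, 7]
P̄ = F·P·Fᵀ + Q = [25 14; 14 22]
y = z − H·x̄ = [-25, -30]
S = H·P̄·Hᵀ + R = [301 372; 372 470]
K = P̄·Hᵀ·S⁻¹ = [1218/1543 -662/1543; -564/1543 755/1543]
x' = x̄ + K·y = [-1332/1543, 2251/1543]
P' = (I − K·H)·P̄ = [4475/1543 -3866/1543; -3866/1543 3584/1543]

x' = [-1332/1543, 2251/1543]
P' = [4475/1543 -3866/1543; -3866/1543 3584/1543]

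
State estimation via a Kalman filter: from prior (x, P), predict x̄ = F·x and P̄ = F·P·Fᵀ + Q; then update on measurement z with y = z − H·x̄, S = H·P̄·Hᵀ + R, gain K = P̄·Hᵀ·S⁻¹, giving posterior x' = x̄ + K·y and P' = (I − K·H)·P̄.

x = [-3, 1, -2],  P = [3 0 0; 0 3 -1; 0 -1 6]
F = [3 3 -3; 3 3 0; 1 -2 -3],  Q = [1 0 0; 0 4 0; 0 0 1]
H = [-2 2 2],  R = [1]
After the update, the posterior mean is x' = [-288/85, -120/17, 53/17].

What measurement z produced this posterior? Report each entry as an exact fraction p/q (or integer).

z = [-1]

x̄ = F·x = [0, -6, 1]
P̄ = F·P·Fᵀ + Q = [127 63 48; 63 58 0; 48 0 58]
S = H·P̄·Hᵀ + R = [85]
K = P̄·Hᵀ·S⁻¹ = [-32/85; -2/17; 4/17]
x' − x̄ = [-288/85, -18/17, 36/17] = K·y
y = (KᵀK)⁻¹·Kᵀ·(x' − x̄) = [9]
z = y + H·x̄ = [9] + [-10] = [-1]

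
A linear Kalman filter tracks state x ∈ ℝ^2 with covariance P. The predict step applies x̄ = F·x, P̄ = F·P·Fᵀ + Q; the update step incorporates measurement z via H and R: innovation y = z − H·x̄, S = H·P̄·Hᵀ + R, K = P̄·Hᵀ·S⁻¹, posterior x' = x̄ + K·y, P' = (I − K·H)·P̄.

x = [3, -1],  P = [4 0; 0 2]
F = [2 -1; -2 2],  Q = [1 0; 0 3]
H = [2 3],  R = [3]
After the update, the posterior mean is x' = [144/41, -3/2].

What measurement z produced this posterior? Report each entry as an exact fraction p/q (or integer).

z = [3]

x̄ = F·x = [7, -8]
P̄ = F·P·Fᵀ + Q = [19 -20; -20 27]
S = H·P̄·Hᵀ + R = [82]
K = P̄·Hᵀ·S⁻¹ = [-11/41; 1/2]
x' − x̄ = [-143/41, 13/2] = K·y
y = (KᵀK)⁻¹·Kᵀ·(x' − x̄) = [13]
z = y + H·x̄ = [13] + [-10] = [3]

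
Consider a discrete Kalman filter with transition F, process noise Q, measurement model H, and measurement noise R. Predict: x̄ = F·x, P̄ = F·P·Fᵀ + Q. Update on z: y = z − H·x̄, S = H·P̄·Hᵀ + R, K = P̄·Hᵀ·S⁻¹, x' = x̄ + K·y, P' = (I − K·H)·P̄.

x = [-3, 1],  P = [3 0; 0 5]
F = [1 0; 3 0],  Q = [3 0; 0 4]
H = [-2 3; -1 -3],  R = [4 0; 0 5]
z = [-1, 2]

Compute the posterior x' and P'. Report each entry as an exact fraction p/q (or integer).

x̄ = F·x = [-3, -9]
P̄ = F·P·Fᵀ + Q = [6 9; 9 31]
y = z − H·x̄ = [20, -28]
S = H·P̄·Hᵀ + R = [199 -240; -240 344]
K = P̄·Hᵀ·S⁻¹ = [-15/59 -129/472; 165/1357 -1149/5428]
x' = x̄ + K·y = [-51/118, -870/1357]
P' = (I − K·H)·P̄ = [375/472 45/236; 45/236 785/2714]

x' = [-51/118, -870/1357]
P' = [375/472 45/236; 45/236 785/2714]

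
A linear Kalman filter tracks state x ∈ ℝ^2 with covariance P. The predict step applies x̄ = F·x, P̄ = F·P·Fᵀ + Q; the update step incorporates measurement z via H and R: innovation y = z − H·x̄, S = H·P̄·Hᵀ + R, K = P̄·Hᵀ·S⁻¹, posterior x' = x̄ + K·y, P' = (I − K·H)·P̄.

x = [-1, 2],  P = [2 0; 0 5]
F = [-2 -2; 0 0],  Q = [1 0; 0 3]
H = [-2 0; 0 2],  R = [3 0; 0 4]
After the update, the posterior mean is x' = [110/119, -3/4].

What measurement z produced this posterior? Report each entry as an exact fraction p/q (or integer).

z = [-2, -2]

x̄ = F·x = [-2, 0]
P̄ = F·P·Fᵀ + Q = [29 0; 0 3]
S = H·P̄·Hᵀ + R = [119 0; 0 16]
K = P̄·Hᵀ·S⁻¹ = [-58/119 0; 0 3/8]
x' − x̄ = [348/119, -3/4] = K·y
y = (KᵀK)⁻¹·Kᵀ·(x' − x̄) = [-6, -2]
z = y + H·x̄ = [-6, -2] + [4, 0] = [-2, -2]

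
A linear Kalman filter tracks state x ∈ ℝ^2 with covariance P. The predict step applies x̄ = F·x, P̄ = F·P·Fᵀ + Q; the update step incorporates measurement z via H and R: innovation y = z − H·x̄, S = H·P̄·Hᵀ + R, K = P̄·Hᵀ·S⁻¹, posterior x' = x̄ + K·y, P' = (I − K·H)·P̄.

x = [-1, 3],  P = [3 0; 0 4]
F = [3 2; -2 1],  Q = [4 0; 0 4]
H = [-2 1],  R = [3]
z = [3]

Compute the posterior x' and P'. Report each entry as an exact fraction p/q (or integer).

x̄ = F·x = [3, 5]
P̄ = F·P·Fᵀ + Q = [47 -10; -10 20]
y = z − H·x̄ = [4]
S = H·P̄·Hᵀ + R = [251]
K = P̄·Hᵀ·S⁻¹ = [-104/251; 40/251]
x' = x̄ + K·y = [337/251, 1415/251]
P' = (I − K·H)·P̄ = [981/251 1650/251; 1650/251 3420/251]

x' = [337/251, 1415/251]
P' = [981/251 1650/251; 1650/251 3420/251]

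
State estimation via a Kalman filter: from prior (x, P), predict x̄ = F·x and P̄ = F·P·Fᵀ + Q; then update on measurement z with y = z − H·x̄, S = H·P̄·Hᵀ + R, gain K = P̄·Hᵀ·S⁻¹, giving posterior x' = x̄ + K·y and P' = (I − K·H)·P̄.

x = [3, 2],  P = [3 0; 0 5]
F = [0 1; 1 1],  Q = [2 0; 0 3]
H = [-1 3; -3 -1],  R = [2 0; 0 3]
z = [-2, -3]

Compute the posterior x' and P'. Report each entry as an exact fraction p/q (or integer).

x̄ = F·x = [2, 5]
P̄ = F·P·Fᵀ + Q = [7 5; 5 11]
y = z − H·x̄ = [-15, 8]
S = H·P̄·Hᵀ + R = [78 -52; -52 107]
K = P̄·Hᵀ·S⁻¹ = [-8/91 -2/7; 822/2821 -22/217]
x' = x̄ + K·y = [94/91, -513/2821]
P' = (I − K·H)·P̄ = [25/91 3/91; 3/91 579/2821]

x' = [94/91, -513/2821]
P' = [25/91 3/91; 3/91 579/2821]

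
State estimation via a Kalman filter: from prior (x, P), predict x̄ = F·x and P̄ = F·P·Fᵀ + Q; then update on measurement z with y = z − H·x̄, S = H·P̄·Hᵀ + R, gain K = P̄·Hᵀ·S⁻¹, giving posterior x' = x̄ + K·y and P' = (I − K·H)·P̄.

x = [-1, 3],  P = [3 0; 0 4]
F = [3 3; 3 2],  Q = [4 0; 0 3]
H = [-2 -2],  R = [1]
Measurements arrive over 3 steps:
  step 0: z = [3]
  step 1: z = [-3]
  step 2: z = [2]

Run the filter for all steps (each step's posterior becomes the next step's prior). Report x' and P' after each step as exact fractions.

step 0: x̄ = F·x = [6, 3]
step 0: P̄ = F·P·Fᵀ + Q = [67 51; 51 46]
step 0: y = z − H·x̄ = [21]
step 0: S = H·P̄·Hᵀ + R = [861]
step 0: K = P̄·Hᵀ·S⁻¹ = [-236/861; -194/861]
step 0: x' = x̄ + K·y = [10/41, -71/41]
step 0: P' = (I − K·H)·P̄ = [1991/861 -1873/861; -1873/861 1970/861]
step 1: x̄ = F·x = [-183/41, -112/41]
step 1: P̄ = F·P·Fᵀ + Q = [1793/287 548/287; 548/287 5906/861]
step 1: y = z − H·x̄ = [-713/41]
step 1: S = H·P̄·Hᵀ + R = [59153/861]
step 1: K = P̄·Hᵀ·S⁻¹ = [-14046/59153; -15100/59153]
step 1: x' = x̄ + K·y = [-19761/59153, 101004/59153]
step 1: P' = (I − K·H)·P̄ = [140411/59153 -133388/59153; -133388/59153 140938/59153]
step 2: x̄ = F·x = [243729/59153, 142725/59153]
step 2: P̄ = F·P·Fᵀ + Q = [367769/59153 108507/59153; 108507/59153 404254/59153]
step 2: y = z − H·x̄ = [891214/59153]
step 2: S = H·P̄·Hᵀ + R = [4015301/59153]
step 2: K = P̄·Hᵀ·S⁻¹ = [-952552/4015301; -1025522/4015301]
step 2: x' = x̄ + K·y = [2192917/4015301, -5762611/4015301]
step 2: P' = (I − K·H)·P̄ = [9625005/4015301 -9148729/4015301; -9148729/4015301 9661490/4015301]

step 0: x' = [10/41, -71/41], P' = [1991/861 -1873/861; -1873/861 1970/861]
step 1: x' = [-19761/59153, 101004/59153], P' = [140411/59153 -133388/59153; -133388/59153 140938/59153]
step 2: x' = [2192917/4015301, -5762611/4015301], P' = [9625005/4015301 -9148729/4015301; -9148729/4015301 9661490/4015301]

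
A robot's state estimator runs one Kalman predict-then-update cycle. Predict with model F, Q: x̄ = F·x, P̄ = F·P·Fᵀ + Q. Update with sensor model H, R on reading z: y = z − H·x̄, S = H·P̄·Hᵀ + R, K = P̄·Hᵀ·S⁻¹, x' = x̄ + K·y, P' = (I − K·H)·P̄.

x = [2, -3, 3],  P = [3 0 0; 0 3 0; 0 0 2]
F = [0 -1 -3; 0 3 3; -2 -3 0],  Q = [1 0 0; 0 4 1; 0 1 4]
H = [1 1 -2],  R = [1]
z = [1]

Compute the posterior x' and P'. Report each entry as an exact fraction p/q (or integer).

x' = [-1939/258, 629/129, -461/258]
P' = [5147/258 -2632/129 -47/258; -2632/129 3583/129 457/129; -47/258 457/129 485/258]

x̄ = F·x = [-6, 0, 5]
P̄ = F·P·Fᵀ + Q = [22 -27 9; -27 49 -26; 9 -26 43]
y = z − H·x̄ = [17]
S = H·P̄·Hᵀ + R = [258]
K = P̄·Hᵀ·S⁻¹ = [-23/258; 37/129; -103/258]
x' = x̄ + K·y = [-1939/258, 629/129, -461/258]
P' = (I − K·H)·P̄ = [5147/258 -2632/129 -47/258; -2632/129 3583/129 457/129; -47/258 457/129 485/258]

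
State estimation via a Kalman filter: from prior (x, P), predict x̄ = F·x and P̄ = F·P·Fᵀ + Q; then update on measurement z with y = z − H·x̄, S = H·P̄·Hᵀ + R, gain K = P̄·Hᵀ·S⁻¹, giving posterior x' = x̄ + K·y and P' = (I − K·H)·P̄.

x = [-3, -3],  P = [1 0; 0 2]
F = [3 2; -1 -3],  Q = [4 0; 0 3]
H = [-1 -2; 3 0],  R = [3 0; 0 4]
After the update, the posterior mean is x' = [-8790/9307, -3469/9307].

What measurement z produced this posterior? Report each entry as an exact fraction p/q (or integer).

z = [2, -2]

x̄ = F·x = [-15, 12]
P̄ = F·P·Fᵀ + Q = [21 -15; -15 22]
S = H·P̄·Hᵀ + R = [52 27; 27 193]
K = P̄·Hᵀ·S⁻¹ = [36/9307 3033/9307; -4382/9307 -1557/9307]
x' − x̄ = [130815/9307, -115153/9307] = K·y
y = (KᵀK)⁻¹·Kᵀ·(x' − x̄) = [11, 43]
z = y + H·x̄ = [11, 43] + [-9, -45] = [2, -2]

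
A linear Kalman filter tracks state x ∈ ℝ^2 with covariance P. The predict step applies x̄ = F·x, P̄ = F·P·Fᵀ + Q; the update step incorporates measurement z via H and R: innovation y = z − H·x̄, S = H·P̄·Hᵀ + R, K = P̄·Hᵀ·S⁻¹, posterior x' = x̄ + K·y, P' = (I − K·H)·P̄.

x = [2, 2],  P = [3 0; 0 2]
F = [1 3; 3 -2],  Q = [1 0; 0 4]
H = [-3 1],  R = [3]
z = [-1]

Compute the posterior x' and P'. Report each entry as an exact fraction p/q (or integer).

x̄ = F·x = [8, 2]
P̄ = F·P·Fᵀ + Q = [22 -3; -3 39]
y = z − H·x̄ = [21]
S = H·P̄·Hᵀ + R = [258]
K = P̄·Hᵀ·S⁻¹ = [-23/86; 8/43]
x' = x̄ + K·y = [205/86, 254/43]
P' = (I − K·H)·P̄ = [305/86 423/43; 423/43 1293/43]

x' = [205/86, 254/43]
P' = [305/86 423/43; 423/43 1293/43]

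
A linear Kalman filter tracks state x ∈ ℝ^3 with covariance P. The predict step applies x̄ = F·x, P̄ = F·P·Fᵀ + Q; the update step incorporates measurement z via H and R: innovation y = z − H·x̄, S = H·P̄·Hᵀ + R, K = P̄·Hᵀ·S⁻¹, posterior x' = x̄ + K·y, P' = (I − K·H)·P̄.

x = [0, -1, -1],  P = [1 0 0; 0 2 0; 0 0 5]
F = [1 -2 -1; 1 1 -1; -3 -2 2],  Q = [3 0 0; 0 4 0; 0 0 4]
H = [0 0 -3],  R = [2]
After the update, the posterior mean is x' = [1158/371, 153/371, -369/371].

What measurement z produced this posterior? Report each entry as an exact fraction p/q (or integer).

z = [3]

x̄ = F·x = [3, 0, 0]
P̄ = F·P·Fᵀ + Q = [17 2 -5; 2 12 -17; -5 -17 41]
S = H·P̄·Hᵀ + R = [371]
K = P̄·Hᵀ·S⁻¹ = [15/371; 51/371; -123/371]
x' − x̄ = [45/371, 153/371, -369/371] = K·y
y = (KᵀK)⁻¹·Kᵀ·(x' − x̄) = [3]
z = y + H·x̄ = [3] + [0] = [3]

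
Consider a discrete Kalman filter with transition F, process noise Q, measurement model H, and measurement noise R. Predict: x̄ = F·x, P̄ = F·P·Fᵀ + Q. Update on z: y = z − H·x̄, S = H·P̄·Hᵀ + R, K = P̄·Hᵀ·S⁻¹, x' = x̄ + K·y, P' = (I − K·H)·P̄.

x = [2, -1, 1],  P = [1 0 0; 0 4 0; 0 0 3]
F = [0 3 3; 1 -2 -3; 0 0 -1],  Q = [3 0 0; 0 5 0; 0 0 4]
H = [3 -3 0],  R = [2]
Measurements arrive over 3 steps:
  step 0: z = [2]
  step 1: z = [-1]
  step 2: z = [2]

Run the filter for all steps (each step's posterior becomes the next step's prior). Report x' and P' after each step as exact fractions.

step 0: x' = [351/391, 91/391, -445/391], P' = [5829/1955 1119/391 1359/1955; 1119/391 1159/391 279/391; 1359/1955 279/391 10769/1955]
step 1: x' = [56115/78356, 1073909/1018628, 185917/509314], P' = [1653501/391780 1605531/391780 220809/195890; 1605531/391780 21379233/5093140 2940747/2546570; 220809/195890 2940747/2546570 6430448/1273285]
step 2: x' = [2829895608/3598010957, 415741715/3598010957, 1121097661/3598010957], P' = [16634127399/3598010957 16177522068/3598010957 4831633203/3598010957; 16177522068/3598010957 16519908823/3598010957 4920631797/3598010957; 4831633203/3598010957 4920631797/3598010957 18566392431/3598010957]

step 0: x̄ = F·x = [0, 1, -1]
step 0: P̄ = F·P·Fᵀ + Q = [66 -51 -9; -51 49 9; -9 9 7]
step 0: y = z − H·x̄ = [5]
step 0: S = H·P̄·Hᵀ + R = [1955]
step 0: K = P̄·Hᵀ·S⁻¹ = [351/1955; -60/391; -54/1955]
step 0: x' = x̄ + K·y = [351/391, 91/391, -445/391]
step 0: P' = (I − K·H)·P̄ = [5829/1955 1119/391 1359/1955; 1119/391 1159/391 279/391; 1359/1955 279/391 10769/1955]
step 1: x̄ = F·x = [-1062/391, 1504/391, 445/391]
step 1: P̄ = F·P·Fᵀ + Q = [180051/1955 -131754/1955 -36492/1955; -131754/1955 121911/1955 33738/1955; -36492/1955 33738/1955 18589/1955]
step 1: y = z − H·x̄ = [7307/391]
step 1: S = H·P̄·Hᵀ + R = [1018628/391]
step 1: K = P̄·Hᵀ·S⁻¹ = [14391/78356; -152199/1018628; -21069/509314]
step 1: x' = x̄ + K·y = [56115/78356, 1073909/1018628, 185917/509314]
step 1: P' = (I − K·H)·P̄ = [1653501/391780 1605531/391780 220809/195890; 1605531/391780 21379233/5093140 2940747/2546570; 220809/195890 2940747/2546570 6430448/1273285]
step 2: x̄ = F·x = [333633/78356, -2533825/1018628, -185917/509314]
step 2: P̄ = F·P·Fᵀ + Q = [41927349/391780 -5663925/78356 -3646533/195890; -5663925/78356 63323677/1018628 8318733/509314; -3646533/195890 8318733/509314 11523588/1273285]
step 2: y = z − H·x̄ = [-9287953/509314]
step 2: S = H·P̄·Hᵀ + R = [3598010957/1273285]
step 2: K = P̄·Hᵀ·S⁻¹ = [1369815993/7196021914; -1027160265/7196021914; -133497891/3598010957]
step 2: x' = x̄ + K·y = [2829895608/3598010957, 415741715/3598010957, 1121097661/3598010957]
step 2: P' = (I − K·H)·P̄ = [16634127399/3598010957 16177522068/3598010957 4831633203/3598010957; 16177522068/3598010957 16519908823/3598010957 4920631797/3598010957; 4831633203/3598010957 4920631797/3598010957 18566392431/3598010957]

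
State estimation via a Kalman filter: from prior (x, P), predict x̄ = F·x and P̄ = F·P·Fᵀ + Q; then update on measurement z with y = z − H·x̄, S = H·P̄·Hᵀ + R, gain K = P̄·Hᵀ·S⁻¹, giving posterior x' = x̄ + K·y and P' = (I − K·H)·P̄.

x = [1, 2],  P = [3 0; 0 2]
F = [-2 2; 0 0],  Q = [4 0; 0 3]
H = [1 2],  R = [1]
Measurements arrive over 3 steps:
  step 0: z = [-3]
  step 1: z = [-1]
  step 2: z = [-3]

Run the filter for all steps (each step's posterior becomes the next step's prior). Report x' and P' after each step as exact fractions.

step 0: x̄ = F·x = [2, 0]
step 0: P̄ = F·P·Fᵀ + Q = [24 0; 0 3]
step 0: y = z − H·x̄ = [-5]
step 0: S = H·P̄·Hᵀ + R = [37]
step 0: K = P̄·Hᵀ·S⁻¹ = [24/37; 6/37]
step 0: x' = x̄ + K·y = [-46/37, -30/37]
step 0: P' = (I − K·H)·P̄ = [312/37 -144/37; -144/37 75/37]
step 1: x̄ = F·x = [32/37, 0]
step 1: P̄ = F·P·Fᵀ + Q = [2848/37 0; 0 3]
step 1: y = z − H·x̄ = [-69/37]
step 1: S = H·P̄·Hᵀ + R = [3329/37]
step 1: K = P̄·Hᵀ·S⁻¹ = [2848/3329; 222/3329]
step 1: x' = x̄ + K·y = [-2432/3329, -414/3329]
step 1: P' = (I − K·H)·P̄ = [37024/3329 -17088/3329; -17088/3329 8655/3329]
step 2: x̄ = F·x = [4036/3329, 0]
step 2: P̄ = F·P·Fᵀ + Q = [332736/3329 0; 0 3]
step 2: y = z − H·x̄ = [-14023/3329]
step 2: S = H·P̄·Hᵀ + R = [376013/3329]
step 2: K = P̄·Hᵀ·S⁻¹ = [332736/376013; 19974/376013]
step 2: x' = x̄ + K·y = [-945740/376013, -84138/376013]
step 2: P' = (I − K·H)·P̄ = [4325568/376013 -1996416/376013; -1996416/376013 1008195/376013]

step 0: x' = [-46/37, -30/37], P' = [312/37 -144/37; -144/37 75/37]
step 1: x' = [-2432/3329, -414/3329], P' = [37024/3329 -17088/3329; -17088/3329 8655/3329]
step 2: x' = [-945740/376013, -84138/376013], P' = [4325568/376013 -1996416/376013; -1996416/376013 1008195/376013]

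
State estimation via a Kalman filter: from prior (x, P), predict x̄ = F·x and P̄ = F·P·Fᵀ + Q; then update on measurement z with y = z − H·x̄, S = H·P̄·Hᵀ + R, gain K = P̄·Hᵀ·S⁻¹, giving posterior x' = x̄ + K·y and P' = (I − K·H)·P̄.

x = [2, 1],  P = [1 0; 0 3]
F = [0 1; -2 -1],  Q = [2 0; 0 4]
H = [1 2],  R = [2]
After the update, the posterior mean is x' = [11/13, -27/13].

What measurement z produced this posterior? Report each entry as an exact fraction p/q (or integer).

x̄ = F·x = [1, -5]
P̄ = F·P·Fᵀ + Q = [5 -3; -3 11]
S = H·P̄·Hᵀ + R = [39]
K = P̄·Hᵀ·S⁻¹ = [-1/39; 19/39]
x' − x̄ = [-2/13, 38/13] = K·y
y = (KᵀK)⁻¹·Kᵀ·(x' − x̄) = [6]
z = y + H·x̄ = [6] + [-9] = [-3]

z = [-3]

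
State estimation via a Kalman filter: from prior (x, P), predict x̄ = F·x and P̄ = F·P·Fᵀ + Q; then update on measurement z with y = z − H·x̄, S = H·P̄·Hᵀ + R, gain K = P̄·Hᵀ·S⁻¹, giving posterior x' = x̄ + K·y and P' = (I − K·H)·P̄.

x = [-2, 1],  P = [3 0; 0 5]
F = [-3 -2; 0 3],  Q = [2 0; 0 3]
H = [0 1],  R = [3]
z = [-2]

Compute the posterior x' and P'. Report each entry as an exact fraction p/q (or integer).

x̄ = F·x = [4, 3]
P̄ = F·P·Fᵀ + Q = [49 -30; -30 48]
y = z − H·x̄ = [-5]
S = H·P̄·Hᵀ + R = [51]
K = P̄·Hᵀ·S⁻¹ = [-10/17; 16/17]
x' = x̄ + K·y = [118/17, -29/17]
P' = (I − K·H)·P̄ = [533/17 -30/17; -30/17 48/17]

x' = [118/17, -29/17]
P' = [533/17 -30/17; -30/17 48/17]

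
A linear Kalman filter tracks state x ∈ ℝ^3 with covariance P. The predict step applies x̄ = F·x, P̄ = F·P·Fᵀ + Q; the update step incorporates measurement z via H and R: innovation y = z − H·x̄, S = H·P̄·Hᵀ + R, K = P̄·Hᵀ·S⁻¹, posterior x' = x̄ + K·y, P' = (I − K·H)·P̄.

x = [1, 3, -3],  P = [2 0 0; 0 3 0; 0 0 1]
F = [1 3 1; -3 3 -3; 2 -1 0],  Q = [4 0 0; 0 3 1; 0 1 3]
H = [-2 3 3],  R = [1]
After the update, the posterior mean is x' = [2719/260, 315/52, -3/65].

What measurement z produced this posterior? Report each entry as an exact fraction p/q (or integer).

x̄ = F·x = [7, 15, -1]
P̄ = F·P·Fᵀ + Q = [34 18 -5; 18 57 -20; -5 -20 14]
S = H·P̄·Hᵀ + R = [260]
K = P̄·Hᵀ·S⁻¹ = [-29/260; 15/52; -2/65]
x' − x̄ = [899/260, -465/52, 62/65] = K·y
y = (KᵀK)⁻¹·Kᵀ·(x' − x̄) = [-31]
z = y + H·x̄ = [-31] + [28] = [-3]

z = [-3]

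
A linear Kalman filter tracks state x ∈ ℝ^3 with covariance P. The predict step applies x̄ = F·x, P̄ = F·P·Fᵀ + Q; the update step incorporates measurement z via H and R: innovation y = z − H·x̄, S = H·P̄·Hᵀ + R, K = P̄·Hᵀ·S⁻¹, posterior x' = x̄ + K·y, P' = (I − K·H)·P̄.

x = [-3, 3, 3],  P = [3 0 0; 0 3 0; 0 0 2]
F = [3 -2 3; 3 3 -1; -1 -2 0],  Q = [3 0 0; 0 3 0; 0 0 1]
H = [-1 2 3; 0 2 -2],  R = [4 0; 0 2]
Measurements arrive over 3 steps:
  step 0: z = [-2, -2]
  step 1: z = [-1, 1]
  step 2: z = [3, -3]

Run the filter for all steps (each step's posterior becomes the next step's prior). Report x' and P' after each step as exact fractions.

step 0: x' = [-203127/19612, -30761/9806, -42301/19612], P' = [652245/19612 61143/9806 120351/19612; 61143/9806 7338/4903 11537/9806; 120351/19612 11537/9806 26557/19612]
step 1: x' = [746081152/153919753, 1121615160/1077438271, 622454787/1077438271], P' = [1768362493/153919753 337773706/153919753 290406747/153919753; 337773706/153919753 796116046/1077438271 408084790/1077438271; 290406747/153919753 408084790/1077438271 558338175/1077438271]
step 2: x' = [-14412626718817/6990885965719, -5142977541202/6990885965719, 5034192800848/6990885965719], P' = [77172362984774/6990885965719 14721932895004/6990885965719 12676135596206/6990885965719; 14721932895004/6990885965719 15130341808199/20972657897157 7637830700258/20972657897157; 12676135596206/6990885965719 7637830700258/20972657897157 10612073793722/20972657897157]

step 0: x̄ = F·x = [-6, -3, -3]
step 0: P̄ = F·P·Fᵀ + Q = [60 3 3; 3 59 -27; 3 -27 16]
step 0: y = z − H·x̄ = [7, -2]
step 0: S = H·P̄·Hᵀ + R = [90 86; 86 518]
step 0: K = P̄·Hᵀ·S⁻¹ = [-11655/19612 1935/19612; 705/9806 3139/9806; 1367/19612 -3483/19612]
step 0: x' = x̄ + K·y = [-203127/19612, -30761/9806, -42301/19612]
step 0: P' = (I − K·H)·P̄ = [652245/19612 61143/9806 120351/19612; 61143/9806 7338/4903 11537/9806; 120351/19612 11537/9806 26557/19612]
step 1: x̄ = F·x = [-153310/4903, -375823/9806, 326171/19612]
step 1: P̄ = F·P·Fᵀ + Q = [1676865/4903 1739300/4903 -706992/4903; 1739300/4903 1890091/4903 -1533461/9806; -706992/4903 -1533461/9806 1278409/19612]
step 1: y = z − H·x̄ = [-108073/19612, 1087623/9806]
step 1: S = H·P̄·Hᵀ + R = [868989/19612 -1566589/9806; -1566589/9806 14982423/4903]
step 1: K = P̄·Hᵀ·S⁻¹ = [-55398710/153919753 47366959/153919753; 113017630/1077438271 388031256/1077438271; 114584219/1077438271 -150253385/1077438271]
step 1: x' = x̄ + K·y = [746081152/153919753, 1121615160/1077438271, 622454787/1077438271]
step 1: P' = (I − K·H)·P̄ = [1768362493/153919753 337773706/153919753 290406747/153919753; 337773706/153919753 796116046/1077438271 408084790/1077438271; 290406747/153919753 408084790/1077438271 558338175/1077438271]
step 2: x̄ = F·x = [2184548319/153919753, 202308735/11839981, -7465798384/1077438271]
step 2: P̄ = F·P·Fᵀ + Q = [18024271567/153919753 1414663628/11839981 -7422266052/153919753; 1414663628/11839981 1651389333/11839981 -663110278/11839981; -7422266052/153919753 -663110278/11839981 26098103674/1077438271]
step 2: y = z − H·x̄ = [4101358428/1077438271, -54984101351/1077438271]
step 2: S = H·P̄·Hᵀ + R = [39149494347/1077438271 -37549480452/1077438271; -37549480452/1077438271 1190397290834/1077438271]
step 2: K = P̄·Hᵀ·S⁻¹ = [-2425022601537/6990885965719 2045797298798/6990885965719; 2252094258040/20972657897157 2497503702647/6990885965719; 2270868998266/20972657897157 -991414364488/6990885965719]
step 2: x' = x̄ + K·y = [-14412626718817/6990885965719, -5142977541202/6990885965719, 5034192800848/6990885965719]
step 2: P' = (I − K·H)·P̄ = [77172362984774/6990885965719 14721932895004/6990885965719 12676135596206/6990885965719; 14721932895004/6990885965719 15130341808199/20972657897157 7637830700258/20972657897157; 12676135596206/6990885965719 7637830700258/20972657897157 10612073793722/20972657897157]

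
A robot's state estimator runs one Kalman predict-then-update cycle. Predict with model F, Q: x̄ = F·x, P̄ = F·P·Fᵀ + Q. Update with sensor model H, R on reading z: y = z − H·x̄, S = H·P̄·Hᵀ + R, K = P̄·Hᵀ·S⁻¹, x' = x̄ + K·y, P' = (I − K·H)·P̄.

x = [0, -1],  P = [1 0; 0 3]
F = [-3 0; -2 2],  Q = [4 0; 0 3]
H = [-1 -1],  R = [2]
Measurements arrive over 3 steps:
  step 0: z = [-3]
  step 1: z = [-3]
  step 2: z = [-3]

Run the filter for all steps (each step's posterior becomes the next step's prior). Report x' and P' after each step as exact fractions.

step 0: x' = [95/46, 33/46], P' = [237/46 -199/46; -199/46 249/46]
step 1: x' = [-11444/11315, 8859/2263], P' = [40921/11315 -6211/2263; -6211/2263 8727/2263]
step 2: x' = [-506171/384100, 1703217/384100], P' = [1405413/384100 -1067251/384100; -1067251/384100 1488237/384100]

step 0: x̄ = F·x = [0, -2]
step 0: P̄ = F·P·Fᵀ + Q = [13 6; 6 19]
step 0: y = z − H·x̄ = [-5]
step 0: S = H·P̄·Hᵀ + R = [46]
step 0: K = P̄·Hᵀ·S⁻¹ = [-19/46; -25/46]
step 0: x' = x̄ + K·y = [95/46, 33/46]
step 0: P' = (I − K·H)·P̄ = [237/46 -199/46; -199/46 249/46]
step 1: x̄ = F·x = [-285/46, -62/23]
step 1: P̄ = F·P·Fᵀ + Q = [2317/46 1308/23; 1308/23 1837/23]
step 1: y = z − H·x̄ = [-547/46]
step 1: S = H·P̄·Hᵀ + R = [11315/46]
step 1: K = P̄·Hᵀ·S⁻¹ = [-4933/11315; -1258/2263]
step 1: x' = x̄ + K·y = [-11444/11315, 8859/2263]
step 1: P' = (I − K·H)·P̄ = [40921/11315 -6211/2263; -6211/2263 8727/2263]
step 2: x̄ = F·x = [34332/11315, 111478/11315]
step 2: P̄ = F·P·Fᵀ + Q = [413549/11315 431856/11315; 431856/11315 620609/11315]
step 2: y = z − H·x̄ = [22373/2263]
step 2: S = H·P̄·Hᵀ + R = [384100/2263]
step 2: K = P̄·Hᵀ·S⁻¹ = [-169081/384100; -210493/384100]
step 2: x' = x̄ + K·y = [-506171/384100, 1703217/384100]
step 2: P' = (I − K·H)·P̄ = [1405413/384100 -1067251/384100; -1067251/384100 1488237/384100]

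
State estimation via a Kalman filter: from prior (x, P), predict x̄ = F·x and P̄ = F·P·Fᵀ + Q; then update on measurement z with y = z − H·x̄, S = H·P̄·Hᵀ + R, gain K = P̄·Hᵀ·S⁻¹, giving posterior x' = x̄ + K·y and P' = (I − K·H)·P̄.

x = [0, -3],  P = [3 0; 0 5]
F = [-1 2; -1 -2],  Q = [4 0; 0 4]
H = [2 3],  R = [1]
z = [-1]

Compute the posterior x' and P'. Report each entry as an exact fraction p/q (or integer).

x̄ = F·x = [-6, 6]
P̄ = F·P·Fᵀ + Q = [27 -17; -17 27]
y = z − H·x̄ = [-7]
S = H·P̄·Hᵀ + R = [148]
K = P̄·Hᵀ·S⁻¹ = [3/148; 47/148]
x' = x̄ + K·y = [-909/148, 559/148]
P' = (I − K·H)·P̄ = [3987/148 -2657/148; -2657/148 1787/148]

x' = [-909/148, 559/148]
P' = [3987/148 -2657/148; -2657/148 1787/148]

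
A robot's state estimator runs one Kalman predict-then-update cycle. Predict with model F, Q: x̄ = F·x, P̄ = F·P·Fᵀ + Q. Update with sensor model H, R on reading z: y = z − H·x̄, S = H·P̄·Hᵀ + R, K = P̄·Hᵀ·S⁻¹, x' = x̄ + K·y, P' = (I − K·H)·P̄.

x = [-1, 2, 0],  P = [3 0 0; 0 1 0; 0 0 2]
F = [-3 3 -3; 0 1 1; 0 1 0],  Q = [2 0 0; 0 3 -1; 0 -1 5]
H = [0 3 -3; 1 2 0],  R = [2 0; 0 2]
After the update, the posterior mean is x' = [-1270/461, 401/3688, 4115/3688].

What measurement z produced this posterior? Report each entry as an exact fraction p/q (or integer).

x̄ = F·x = [9, 2, 2]
P̄ = F·P·Fᵀ + Q = [56 -3 3; -3 6 0; 3 0 6]
S = H·P̄·Hᵀ + R = [110 18; 18 70]
K = P̄·Hᵀ·S⁻¹ = [-135/461 364/461; 549/3688 333/3688; -657/3688 327/3688]
x' − x̄ = [-5419/461, -6975/3688, -3261/3688] = K·y
y = (KᵀK)⁻¹·Kᵀ·(x' − x̄) = [-3, -16]
z = y + H·x̄ = [-3, -16] + [0, 13] = [-3, -3]

z = [-3, -3]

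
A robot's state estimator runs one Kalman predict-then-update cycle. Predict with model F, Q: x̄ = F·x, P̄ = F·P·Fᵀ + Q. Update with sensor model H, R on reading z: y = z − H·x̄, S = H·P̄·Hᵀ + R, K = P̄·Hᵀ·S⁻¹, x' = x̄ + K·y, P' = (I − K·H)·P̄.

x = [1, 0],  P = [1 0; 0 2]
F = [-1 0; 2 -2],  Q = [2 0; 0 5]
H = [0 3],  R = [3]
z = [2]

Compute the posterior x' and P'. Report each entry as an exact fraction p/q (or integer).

x' = [-11/13, 9/13]
P' = [36/13 -1/26; -1/26 17/52]

x̄ = F·x = [-1, 2]
P̄ = F·P·Fᵀ + Q = [3 -2; -2 17]
y = z − H·x̄ = [-4]
S = H·P̄·Hᵀ + R = [156]
K = P̄·Hᵀ·S⁻¹ = [-1/26; 17/52]
x' = x̄ + K·y = [-11/13, 9/13]
P' = (I − K·H)·P̄ = [36/13 -1/26; -1/26 17/52]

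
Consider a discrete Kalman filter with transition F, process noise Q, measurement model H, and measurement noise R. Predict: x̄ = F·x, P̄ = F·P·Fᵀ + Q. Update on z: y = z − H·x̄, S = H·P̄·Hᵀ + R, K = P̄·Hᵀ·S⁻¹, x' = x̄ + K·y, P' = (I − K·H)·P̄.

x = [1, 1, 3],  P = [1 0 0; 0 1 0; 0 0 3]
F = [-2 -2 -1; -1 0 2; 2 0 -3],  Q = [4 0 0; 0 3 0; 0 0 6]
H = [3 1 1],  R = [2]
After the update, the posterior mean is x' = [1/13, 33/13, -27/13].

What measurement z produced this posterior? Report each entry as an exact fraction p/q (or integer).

z = [1]

x̄ = F·x = [-7, 5, -7]
P̄ = F·P·Fᵀ + Q = [15 -4 5; -4 16 -20; 5 -20 37]
S = H·P̄·Hᵀ + R = [156]
K = P̄·Hᵀ·S⁻¹ = [23/78; -4/39; 8/39]
x' − x̄ = [92/13, -32/13, 64/13] = K·y
y = (KᵀK)⁻¹·Kᵀ·(x' − x̄) = [24]
z = y + H·x̄ = [24] + [-23] = [1]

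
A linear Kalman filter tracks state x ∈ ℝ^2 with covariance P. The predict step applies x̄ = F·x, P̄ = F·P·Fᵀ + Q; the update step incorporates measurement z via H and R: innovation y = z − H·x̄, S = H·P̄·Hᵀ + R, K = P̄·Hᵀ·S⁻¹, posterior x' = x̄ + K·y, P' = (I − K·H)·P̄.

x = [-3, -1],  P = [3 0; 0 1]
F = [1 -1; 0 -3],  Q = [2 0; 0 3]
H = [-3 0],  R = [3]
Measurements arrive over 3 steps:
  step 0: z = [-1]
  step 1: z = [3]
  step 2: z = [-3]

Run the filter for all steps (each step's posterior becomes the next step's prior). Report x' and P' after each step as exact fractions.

step 0: x̄ = F·x = [-2, 3]
step 0: P̄ = F·P·Fᵀ + Q = [6 3; 3 12]
step 0: y = z − H·x̄ = [-7]
step 0: S = H·P̄·Hᵀ + R = [57]
step 0: K = P̄·Hᵀ·S⁻¹ = [-6/19; -3/19]
step 0: x' = x̄ + K·y = [4/19, 78/19]
step 0: P' = (I − K·H)·P̄ = [6/19 3/19; 3/19 201/19]
step 1: x̄ = F·x = [-74/19, -234/19]
step 1: P̄ = F·P·Fᵀ + Q = [239/19 594/19; 594/19 1866/19]
step 1: y = z − H·x̄ = [-165/19]
step 1: S = H·P̄·Hᵀ + R = [2208/19]
step 1: K = P̄·Hᵀ·S⁻¹ = [-239/736; -297/368]
step 1: x' = x̄ + K·y = [-791/736, -1953/368]
step 1: P' = (I − K·H)·P̄ = [239/736 297/368; 297/368 4143/184]
step 2: x̄ = F·x = [3115/736, 5859/368]
step 2: P̄ = F·P·Fᵀ + Q = [17095/736 23967/368; 23967/368 37839/184]
step 2: y = z − H·x̄ = [7137/736]
step 2: S = H·P̄·Hᵀ + R = [156063/736]
step 2: K = P̄·Hᵀ·S⁻¹ = [-17095/52021; -47934/52021]
step 2: x' = x̄ + K·y = [54400/52021, 363420/52021]
step 2: P' = (I − K·H)·P̄ = [17095/52021 47934/52021; 47934/52021 1332453/52021]

step 0: x' = [4/19, 78/19], P' = [6/19 3/19; 3/19 201/19]
step 1: x' = [-791/736, -1953/368], P' = [239/736 297/368; 297/368 4143/184]
step 2: x' = [54400/52021, 363420/52021], P' = [17095/52021 47934/52021; 47934/52021 1332453/52021]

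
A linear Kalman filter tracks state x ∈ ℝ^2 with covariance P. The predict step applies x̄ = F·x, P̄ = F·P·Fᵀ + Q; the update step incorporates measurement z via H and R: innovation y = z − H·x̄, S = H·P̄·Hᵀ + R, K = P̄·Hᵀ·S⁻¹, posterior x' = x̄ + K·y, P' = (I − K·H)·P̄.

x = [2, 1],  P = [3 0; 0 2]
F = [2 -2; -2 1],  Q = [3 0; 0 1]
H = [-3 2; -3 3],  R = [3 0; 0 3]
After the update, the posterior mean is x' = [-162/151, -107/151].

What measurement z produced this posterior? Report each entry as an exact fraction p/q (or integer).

x̄ = F·x = [2, -3]
P̄ = F·P·Fᵀ + Q = [23 -16; -16 15]
S = H·P̄·Hᵀ + R = [462 537; 537 633]
K = P̄·Hᵀ·S⁻¹ = [-368/1359 61/1359; -21/151 40/151]
x' − x̄ = [-464/151, 346/151] = K·y
y = (KᵀK)⁻¹·Kᵀ·(x' − x̄) = [14, 16]
z = y + H·x̄ = [14, 16] + [-12, -15] = [2, 1]

z = [2, 1]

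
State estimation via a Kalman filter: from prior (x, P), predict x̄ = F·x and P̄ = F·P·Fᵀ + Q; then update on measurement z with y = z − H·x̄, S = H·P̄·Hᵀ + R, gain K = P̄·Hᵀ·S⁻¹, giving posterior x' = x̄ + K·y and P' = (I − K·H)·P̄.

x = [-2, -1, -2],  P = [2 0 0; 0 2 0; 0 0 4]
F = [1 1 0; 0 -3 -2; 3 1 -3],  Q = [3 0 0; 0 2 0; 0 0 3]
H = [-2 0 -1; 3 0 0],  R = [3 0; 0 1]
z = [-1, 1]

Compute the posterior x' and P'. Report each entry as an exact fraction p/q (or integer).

x' = [230/863, 2705/863, 514/863]
P' = [185/1726 -216/863 -337/1726; -216/863 17046/863 1611/863; -337/1726 1611/863 2749/863]

x̄ = F·x = [-3, 7, -1]
P̄ = F·P·Fᵀ + Q = [7 -6 8; -6 36 18; 8 18 59]
y = z − H·x̄ = [-8, 10]
S = H·P̄·Hᵀ + R = [122 -66; -66 64]
K = P̄·Hᵀ·S⁻¹ = [-11/1726 555/1726; -393/863 -648/863; -804/863 -1011/1726]
x' = x̄ + K·y = [230/863, 2705/863, 514/863]
P' = (I − K·H)·P̄ = [185/1726 -216/863 -337/1726; -216/863 17046/863 1611/863; -337/1726 1611/863 2749/863]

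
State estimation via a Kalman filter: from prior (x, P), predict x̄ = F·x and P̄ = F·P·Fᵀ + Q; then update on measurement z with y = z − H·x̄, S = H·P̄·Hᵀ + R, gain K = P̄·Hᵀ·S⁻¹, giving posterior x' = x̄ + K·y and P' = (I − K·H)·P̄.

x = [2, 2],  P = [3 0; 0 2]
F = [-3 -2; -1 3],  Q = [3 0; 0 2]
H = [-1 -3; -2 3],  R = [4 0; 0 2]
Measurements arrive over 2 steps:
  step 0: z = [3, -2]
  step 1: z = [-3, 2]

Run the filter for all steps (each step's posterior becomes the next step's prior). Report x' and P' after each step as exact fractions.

step 0: x' = [-32505/72107, -64972/72107], P' = [47014/72107 15546/72107; 15546/72107 15754/72107]
step 1: x' = [34709379/133411802, 98456169/133411802], P' = [40953977/66705901 12934041/66705901; 12934041/66705901 13538125/66705901]

step 0: x̄ = F·x = [-10, 4]
step 0: P̄ = F·P·Fᵀ + Q = [38 -3; -3 23]
step 0: y = z − H·x̄ = [5, -34]
step 0: S = H·P̄·Hᵀ + R = [231 -140; -140 397]
step 0: K = P̄·Hᵀ·S⁻¹ = [-23413/72107 -3385/10301; -15702/72107 1155/10301]
step 0: x' = x̄ + K·y = [-32505/72107, -64972/72107]
step 0: P' = (I − K·H)·P̄ = [47014/72107 15546/72107; 15546/72107 15754/72107]
step 1: x̄ = F·x = [227459/72107, -162411/72107]
step 1: P̄ = F·P·Fᵀ + Q = [889015/72107 -62304/72107; -62304/72107 239738/72107]
step 1: y = z − H·x̄ = [-476095/72107, 155195/10301]
step 1: S = H·P̄·Hᵀ + R = [2961261/72107 -80932/10301; -80932/10301 943652/10301]
step 1: K = P̄·Hᵀ·S⁻¹ = [-19939025/66705901 -43105831/133411802; -13387104/66705901 14746293/133411802]
step 1: x' = x̄ + K·y = [34709379/133411802, 98456169/133411802]
step 1: P' = (I − K·H)·P̄ = [40953977/66705901 12934041/66705901; 12934041/66705901 13538125/66705901]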